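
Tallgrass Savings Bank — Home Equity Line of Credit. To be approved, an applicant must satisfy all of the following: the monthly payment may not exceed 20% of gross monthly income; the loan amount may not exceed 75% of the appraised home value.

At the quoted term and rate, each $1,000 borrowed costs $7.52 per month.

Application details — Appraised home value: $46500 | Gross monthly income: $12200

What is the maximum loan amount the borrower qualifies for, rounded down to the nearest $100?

$34,800

Payment cap: 20% × $12,200 = $2,440/month.
At $7.52 per $1,000, that supports 2,440/7.52 × 1,000 ≈ $324,468 → $324,400.
LTV cap: 75% × $46,500 = $34,875 → $34,800.
Binding constraint: loan-to-value.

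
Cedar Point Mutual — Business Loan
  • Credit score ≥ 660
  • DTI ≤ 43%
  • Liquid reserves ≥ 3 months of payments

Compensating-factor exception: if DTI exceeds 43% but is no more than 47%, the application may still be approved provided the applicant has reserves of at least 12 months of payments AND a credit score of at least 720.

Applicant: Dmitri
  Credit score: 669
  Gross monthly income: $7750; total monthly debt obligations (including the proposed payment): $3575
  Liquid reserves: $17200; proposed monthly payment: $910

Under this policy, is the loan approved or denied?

Credit score 669 ≥ 660 (meets base)
DTI = 3,575/7,750 = 46.1% > 43% — standard DTI limit exceeded.
Reserves = 17,200/910 = 18.9 months ≥ 3
46.1% falls in the override range (43%–47%), so the compensating-factor test applies.
Reserves 18.9 ≥ 12 months; credit score 669 < 720.
Compensating-factor requirement not fully met.

Denied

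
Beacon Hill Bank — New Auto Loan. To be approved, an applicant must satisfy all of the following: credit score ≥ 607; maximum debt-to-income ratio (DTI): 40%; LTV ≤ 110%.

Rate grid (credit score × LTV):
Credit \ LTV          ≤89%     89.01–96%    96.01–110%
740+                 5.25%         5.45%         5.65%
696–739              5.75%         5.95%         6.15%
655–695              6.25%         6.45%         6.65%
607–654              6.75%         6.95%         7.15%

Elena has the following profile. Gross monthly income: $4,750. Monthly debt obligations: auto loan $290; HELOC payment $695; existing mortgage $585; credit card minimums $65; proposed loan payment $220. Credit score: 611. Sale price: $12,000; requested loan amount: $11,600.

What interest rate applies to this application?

Credit score 611 ≥ 607; Total monthly debts = (290 + 695 + 585 + 65 + 220) = 1,855. Debt-to-income = 1,855/4,750 = 39.1% — meets 40% limit
LTV: 11,600 ÷ 12,000 = 96.7%, within 110% cap
Row: 611 falls in 607–654. Column: 96.7% falls in 96.01–110%. Rate = 7.15%.

7.15%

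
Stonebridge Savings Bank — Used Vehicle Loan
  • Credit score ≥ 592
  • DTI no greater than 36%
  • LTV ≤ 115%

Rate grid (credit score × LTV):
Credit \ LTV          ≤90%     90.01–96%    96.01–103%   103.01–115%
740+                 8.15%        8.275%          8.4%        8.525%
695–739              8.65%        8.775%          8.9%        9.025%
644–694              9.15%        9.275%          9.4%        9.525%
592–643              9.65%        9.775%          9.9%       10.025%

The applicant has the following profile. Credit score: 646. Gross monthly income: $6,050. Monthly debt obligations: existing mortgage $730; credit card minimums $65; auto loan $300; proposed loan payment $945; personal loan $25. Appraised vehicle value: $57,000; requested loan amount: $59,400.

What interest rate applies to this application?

9.525%

Credit score 646 ≥ 592; Total monthly debts = (730 + 65 + 300 + 945 + 25) = 2,065. Debt-to-income = 2,065/6,050 = 34.1% — meets 36% limit
LTV = 59,400/57,000 = 104.2% ≤ 115%
Row: 646 falls in 644–694. Column: 104.2% falls in 103.01–115%. Rate = 9.525%.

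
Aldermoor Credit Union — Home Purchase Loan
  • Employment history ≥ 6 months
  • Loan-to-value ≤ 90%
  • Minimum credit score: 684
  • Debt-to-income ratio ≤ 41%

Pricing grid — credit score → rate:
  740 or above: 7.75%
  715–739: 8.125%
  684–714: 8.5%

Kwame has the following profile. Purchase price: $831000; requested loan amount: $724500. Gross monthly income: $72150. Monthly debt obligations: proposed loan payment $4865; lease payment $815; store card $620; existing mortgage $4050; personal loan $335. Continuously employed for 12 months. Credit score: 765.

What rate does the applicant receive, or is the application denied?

Credit score 765 ≥ 684 (meets minimum)
LTV: 724,500 ÷ 831,000 = 87.2%, within 90% cap
Total monthly debts = (4,865 + 815 + 620 + 4,050 + 335) = 10,685. DTI = 10,685/72,150 = 14.8% ≤ 41%
Employment 12 ≥ 6 months
All requirements met. Score 765 falls in the 740 or above tier → 7.75%.

Approved at 7.75%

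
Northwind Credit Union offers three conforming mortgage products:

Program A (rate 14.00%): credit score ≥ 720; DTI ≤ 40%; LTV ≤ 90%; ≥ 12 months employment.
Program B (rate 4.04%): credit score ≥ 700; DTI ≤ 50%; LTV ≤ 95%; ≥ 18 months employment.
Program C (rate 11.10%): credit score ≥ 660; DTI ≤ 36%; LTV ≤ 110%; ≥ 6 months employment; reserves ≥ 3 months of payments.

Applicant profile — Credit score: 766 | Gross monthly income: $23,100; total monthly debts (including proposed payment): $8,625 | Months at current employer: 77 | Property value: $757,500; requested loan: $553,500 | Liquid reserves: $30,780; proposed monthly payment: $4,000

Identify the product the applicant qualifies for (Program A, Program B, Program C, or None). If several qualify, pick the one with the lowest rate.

DTI = 8,625/23,100 = 37.3%.
LTV = 553,500/757,500 = 73.1%.
Reserves = 30,780/4,000 = 7.7 months.
Program A: score 766 ≥ 720; DTI 37.3% ≤ 40%; LTV 73.1% ≤ 90%; employment 77 ≥ 12 mo → qualifies.
Program B: score 766 ≥ 700; DTI 37.3% ≤ 50%; LTV 73.1% ≤ 95%; employment 77 ≥ 18 mo → qualifies.
Program C: score 766 ≥ 660; DTI 37.3% > 36%; LTV 73.1% ≤ 110%; employment 77 ≥ 6 mo; reserves 7.7 ≥ 3 mo → does not qualify.
Qualifying: Program A, Program B. Lowest rate is 4.04% → Program B.

Program B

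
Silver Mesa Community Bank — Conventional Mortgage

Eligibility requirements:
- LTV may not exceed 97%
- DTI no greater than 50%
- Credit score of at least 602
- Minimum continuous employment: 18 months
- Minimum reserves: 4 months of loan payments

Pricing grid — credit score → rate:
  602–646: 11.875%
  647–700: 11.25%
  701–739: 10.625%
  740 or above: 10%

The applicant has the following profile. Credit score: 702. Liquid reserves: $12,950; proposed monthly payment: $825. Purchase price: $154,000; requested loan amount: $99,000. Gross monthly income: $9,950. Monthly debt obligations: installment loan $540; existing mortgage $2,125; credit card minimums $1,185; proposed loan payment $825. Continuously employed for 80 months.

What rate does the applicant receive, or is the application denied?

Approved at 10.625%

Credit score 702 ≥ 602 (meets minimum)
Total monthly debts = (540 + 2,125 + 1,185 + 825) = 4,675. DTI = 4,675/9,950 = 47% ≤ 50%
Employment 80 ≥ 18 months
Reserves = 12,950/825 = 15.7 months ≥ 4
Loan-to-value = 99,000/154,000 = 64.3% — pass (97% max)
All requirements met. Score 702 falls in the 701–739 tier → 10.625%.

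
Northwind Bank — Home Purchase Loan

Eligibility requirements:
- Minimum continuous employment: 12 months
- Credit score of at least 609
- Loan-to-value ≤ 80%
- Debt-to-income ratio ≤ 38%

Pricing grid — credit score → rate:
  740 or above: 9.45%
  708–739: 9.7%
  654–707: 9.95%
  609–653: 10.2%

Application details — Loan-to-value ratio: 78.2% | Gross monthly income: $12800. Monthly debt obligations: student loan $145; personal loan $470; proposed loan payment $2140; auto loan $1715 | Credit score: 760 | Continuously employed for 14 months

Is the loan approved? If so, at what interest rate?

Credit score 760 ≥ 609 (meets minimum)
Employment 14 ≥ 12 months
Total monthly debts = (145 + 470 + 2,140 + 1,715) = 4,470. DTI: 4,470 ÷ 12,800 = 34.9%, within the 38% cap
LTV 78.2% — within 80%
All requirements met. Score 760 falls in the 740 or above tier → 9.45%.

Approved at 9.45%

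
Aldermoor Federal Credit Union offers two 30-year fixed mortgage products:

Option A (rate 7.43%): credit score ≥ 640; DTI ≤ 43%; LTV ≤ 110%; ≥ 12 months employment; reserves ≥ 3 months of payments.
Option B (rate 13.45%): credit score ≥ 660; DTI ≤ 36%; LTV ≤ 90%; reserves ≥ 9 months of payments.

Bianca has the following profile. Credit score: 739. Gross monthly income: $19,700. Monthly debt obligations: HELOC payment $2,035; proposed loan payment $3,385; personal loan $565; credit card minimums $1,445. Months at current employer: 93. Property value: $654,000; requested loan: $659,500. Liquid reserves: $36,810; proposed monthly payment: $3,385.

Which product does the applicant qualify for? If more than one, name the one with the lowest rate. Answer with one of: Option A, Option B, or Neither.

Option A

Total debts = (2,035 + 3,385 + 565 + 1,445) = 7,430; DTI = 7,430/19,700 = 37.7%.
LTV = 659,500/654,000 = 100.8%.
Reserves = 36,810/3,385 = 10.9 months.
Option A: score 739 ≥ 640; DTI 37.7% ≤ 43%; LTV 100.8% ≤ 110%; employment 93 ≥ 12 mo; reserves 10.9 ≥ 3 mo → qualifies.
Option B: score 739 ≥ 660; DTI 37.7% > 36%; LTV 100.8% > 90%; reserves 10.9 ≥ 9 mo → does not qualify.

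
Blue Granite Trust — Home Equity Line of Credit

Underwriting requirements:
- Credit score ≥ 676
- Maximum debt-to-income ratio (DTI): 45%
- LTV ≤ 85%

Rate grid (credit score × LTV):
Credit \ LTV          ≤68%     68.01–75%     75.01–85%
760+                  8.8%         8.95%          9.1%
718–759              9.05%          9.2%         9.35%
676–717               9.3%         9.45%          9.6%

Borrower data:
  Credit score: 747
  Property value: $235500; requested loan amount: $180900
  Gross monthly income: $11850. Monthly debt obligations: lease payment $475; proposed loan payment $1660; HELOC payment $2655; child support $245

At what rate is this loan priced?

9.35%

Credit score 747 ≥ 676; Total monthly debts = (475 + 1,660 + 2,655 + 245) = 5,035. DTI = 5,035/11,850 = 42.5% ≤ 45%
LTV = 180,900/235,500 = 76.8% ≤ 85%
Row: 747 falls in 718–759. Column: 76.8% falls in 75.01–85%. Rate = 9.35%.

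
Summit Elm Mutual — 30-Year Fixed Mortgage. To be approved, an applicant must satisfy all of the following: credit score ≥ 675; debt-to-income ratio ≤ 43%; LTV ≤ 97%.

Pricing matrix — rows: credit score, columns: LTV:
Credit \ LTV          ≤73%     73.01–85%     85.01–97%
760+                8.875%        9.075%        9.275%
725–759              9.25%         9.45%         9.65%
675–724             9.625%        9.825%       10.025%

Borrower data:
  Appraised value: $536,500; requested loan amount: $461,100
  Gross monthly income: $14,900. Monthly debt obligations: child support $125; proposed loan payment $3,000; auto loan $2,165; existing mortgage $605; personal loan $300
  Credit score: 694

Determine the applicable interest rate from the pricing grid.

10.025%

Credit score 694 ≥ 675; Total monthly debts = (125 + 3,000 + 2,165 + 605 + 300) = 6,195. Debt-to-income = 6,195/14,900 = 41.6% — meets 43% limit
LTV: 461,100 ÷ 536,500 = 85.9%, within 97% cap
Credit 694 → row 675–724; LTV 85.9% → column 85.01–97%. Grid cell → 10.025%.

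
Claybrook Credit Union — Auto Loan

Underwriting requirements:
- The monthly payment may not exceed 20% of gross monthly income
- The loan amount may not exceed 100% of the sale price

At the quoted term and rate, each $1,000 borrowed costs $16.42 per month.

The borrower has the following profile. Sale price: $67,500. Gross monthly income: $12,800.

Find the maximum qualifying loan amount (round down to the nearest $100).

Payment cap: 20% × $12,800 = $2,560/month.
At $16.42 per $1,000, that supports 2,560/16.42 × 1,000 ≈ $155,907 → $155,900.
LTV cap: 100% × $67,500 = $67,500 → $67,500.
Binding constraint: loan-to-value.

$67,500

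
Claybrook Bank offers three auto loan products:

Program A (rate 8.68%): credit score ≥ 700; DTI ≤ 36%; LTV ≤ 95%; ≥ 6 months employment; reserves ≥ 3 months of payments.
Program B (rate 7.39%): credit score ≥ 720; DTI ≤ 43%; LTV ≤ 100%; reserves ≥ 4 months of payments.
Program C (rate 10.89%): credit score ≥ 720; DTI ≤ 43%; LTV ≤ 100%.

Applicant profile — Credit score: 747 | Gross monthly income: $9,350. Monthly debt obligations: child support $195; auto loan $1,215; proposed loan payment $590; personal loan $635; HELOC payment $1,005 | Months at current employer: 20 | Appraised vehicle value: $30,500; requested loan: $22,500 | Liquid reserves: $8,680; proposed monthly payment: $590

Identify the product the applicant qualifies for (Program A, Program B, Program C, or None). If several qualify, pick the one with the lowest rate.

Total debts = (195 + 1,215 + 590 + 635 + 1,005) = 3,640; DTI = 3,640/9,350 = 38.9%.
LTV = 22,500/30,500 = 73.8%.
Reserves = 8,680/590 = 14.7 months.
Program A: score 747 ≥ 700; DTI 38.9% > 36%; LTV 73.8% ≤ 95%; employment 20 ≥ 6 mo; reserves 14.7 ≥ 3 mo → does not qualify.
Program B: score 747 ≥ 720; DTI 38.9% ≤ 43%; LTV 73.8% ≤ 100%; reserves 14.7 ≥ 4 mo → qualifies.
Program C: score 747 ≥ 720; DTI 38.9% ≤ 43%; LTV 73.8% ≤ 100% → qualifies.
Qualifying: Program B, Program C. Lowest rate is 7.39% → Program B.

Program B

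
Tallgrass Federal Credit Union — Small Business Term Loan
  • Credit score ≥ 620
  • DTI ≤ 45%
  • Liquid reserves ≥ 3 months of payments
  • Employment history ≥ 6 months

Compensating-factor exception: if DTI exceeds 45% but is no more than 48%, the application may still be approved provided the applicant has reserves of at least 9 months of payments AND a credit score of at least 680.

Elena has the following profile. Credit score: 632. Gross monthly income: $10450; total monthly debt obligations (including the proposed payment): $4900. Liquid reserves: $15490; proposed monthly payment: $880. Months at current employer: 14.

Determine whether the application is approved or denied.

Denied

Credit score 632 ≥ 620 (meets base)
DTI: 4,900 ÷ 10,450 = 46.9%, over the 45% base limit.
Liquid reserves cover 15,490/880 = 17.6 months — ≥ 3 required
Employment 14 ≥ 6 months
DTI 46.9% is within the 45%–48% exception band; checking compensating factors.
Reserves 17.6 ≥ 9 months; credit score 632 < 680.
Override conditions not both satisfied; exception does not apply.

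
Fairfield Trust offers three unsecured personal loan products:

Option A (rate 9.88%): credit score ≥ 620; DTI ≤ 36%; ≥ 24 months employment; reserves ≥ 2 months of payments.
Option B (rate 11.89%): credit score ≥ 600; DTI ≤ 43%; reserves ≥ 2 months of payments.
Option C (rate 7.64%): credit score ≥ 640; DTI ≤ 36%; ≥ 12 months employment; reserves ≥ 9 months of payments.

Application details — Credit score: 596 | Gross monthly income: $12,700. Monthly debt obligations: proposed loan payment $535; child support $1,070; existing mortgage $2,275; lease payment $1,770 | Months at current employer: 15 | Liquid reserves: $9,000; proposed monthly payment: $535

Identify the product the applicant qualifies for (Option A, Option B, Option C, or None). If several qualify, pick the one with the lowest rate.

None

Total debts = (535 + 1,070 + 2,275 + 1,770) = 5,650; DTI = 5,650/12,700 = 44.5%.
Reserves = 9,000/535 = 16.8 months.
Option A: score 596 < 620; DTI 44.5% > 36%; employment 15 < 24 mo; reserves 16.8 ≥ 2 mo → does not qualify.
Option B: score 596 < 600; DTI 44.5% > 43%; reserves 16.8 ≥ 2 mo → does not qualify.
Option C: score 596 < 640; DTI 44.5% > 36%; employment 15 ≥ 12 mo; reserves 16.8 ≥ 9 mo → does not qualify.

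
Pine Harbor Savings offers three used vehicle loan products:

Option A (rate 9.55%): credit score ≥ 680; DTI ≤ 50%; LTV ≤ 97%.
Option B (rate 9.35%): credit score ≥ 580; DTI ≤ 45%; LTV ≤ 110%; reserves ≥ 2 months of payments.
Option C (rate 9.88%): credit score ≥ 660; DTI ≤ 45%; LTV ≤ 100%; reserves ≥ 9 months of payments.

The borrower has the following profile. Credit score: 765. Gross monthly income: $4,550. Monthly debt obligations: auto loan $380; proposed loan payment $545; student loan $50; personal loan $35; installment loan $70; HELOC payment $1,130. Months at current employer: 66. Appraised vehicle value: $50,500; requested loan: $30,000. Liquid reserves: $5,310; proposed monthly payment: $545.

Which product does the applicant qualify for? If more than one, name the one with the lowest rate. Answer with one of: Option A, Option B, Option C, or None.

Option A

Total debts = (380 + 545 + 50 + 35 + 70 + 1,130) = 2,210; DTI = 2,210/4,550 = 48.6%.
LTV = 30,000/50,500 = 59.4%.
Reserves = 5,310/545 = 9.7 months.
Option A: score 765 ≥ 680; DTI 48.6% ≤ 50%; LTV 59.4% ≤ 97% → qualifies.
Option B: score 765 ≥ 580; DTI 48.6% > 45%; LTV 59.4% ≤ 110%; reserves 9.7 ≥ 2 mo → does not qualify.
Option C: score 765 ≥ 660; DTI 48.6% > 45%; LTV 59.4% ≤ 100%; reserves 9.7 ≥ 9 mo → does not qualify.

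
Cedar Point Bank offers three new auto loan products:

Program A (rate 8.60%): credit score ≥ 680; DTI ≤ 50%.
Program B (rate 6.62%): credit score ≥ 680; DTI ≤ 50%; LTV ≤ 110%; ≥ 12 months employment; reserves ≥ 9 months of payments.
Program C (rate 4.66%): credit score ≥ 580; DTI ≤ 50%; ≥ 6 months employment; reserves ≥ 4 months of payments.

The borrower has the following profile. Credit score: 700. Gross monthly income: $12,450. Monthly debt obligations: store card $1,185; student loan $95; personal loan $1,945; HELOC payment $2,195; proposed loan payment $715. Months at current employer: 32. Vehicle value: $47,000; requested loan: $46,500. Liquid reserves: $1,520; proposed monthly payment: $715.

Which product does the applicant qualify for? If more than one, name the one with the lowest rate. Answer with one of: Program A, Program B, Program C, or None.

Total debts = (1,185 + 95 + 1,945 + 2,195 + 715) = 6,135; DTI = 6,135/12,450 = 49.3%.
LTV = 46,500/47,000 = 98.9%.
Reserves = 1,520/715 = 2.1 months.
Program A: score 700 ≥ 680; DTI 49.3% ≤ 50% → qualifies.
Program B: score 700 ≥ 680; DTI 49.3% ≤ 50%; LTV 98.9% ≤ 110%; employment 32 ≥ 12 mo; reserves 2.1 < 9 mo → does not qualify.
Program C: score 700 ≥ 580; DTI 49.3% ≤ 50%; employment 32 ≥ 6 mo; reserves 2.1 < 4 mo → does not qualify.

Program A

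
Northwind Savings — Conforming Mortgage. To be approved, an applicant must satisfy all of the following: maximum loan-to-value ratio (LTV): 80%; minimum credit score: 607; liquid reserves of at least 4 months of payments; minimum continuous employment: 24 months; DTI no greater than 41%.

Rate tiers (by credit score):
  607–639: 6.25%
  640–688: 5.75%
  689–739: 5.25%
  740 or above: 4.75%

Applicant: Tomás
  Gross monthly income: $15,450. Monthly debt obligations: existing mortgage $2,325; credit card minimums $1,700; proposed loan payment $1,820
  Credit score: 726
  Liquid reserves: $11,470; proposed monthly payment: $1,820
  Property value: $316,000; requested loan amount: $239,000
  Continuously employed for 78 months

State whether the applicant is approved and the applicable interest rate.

Credit score 726 ≥ 607 (meets minimum)
Employment 78 ≥ 24 months
Reserves = 11,470/1,820 = 6.3 months ≥ 4
Loan-to-value = 239,000/316,000 = 75.6% — pass (80% max)
Total monthly debts = (2,325 + 1,700 + 1,820) = 5,845. DTI: 5,845 ÷ 15,450 = 37.8%, within the 41% cap
All requirements met. Score 726 falls in the 689–739 tier → 5.25%.

Approved at 5.25%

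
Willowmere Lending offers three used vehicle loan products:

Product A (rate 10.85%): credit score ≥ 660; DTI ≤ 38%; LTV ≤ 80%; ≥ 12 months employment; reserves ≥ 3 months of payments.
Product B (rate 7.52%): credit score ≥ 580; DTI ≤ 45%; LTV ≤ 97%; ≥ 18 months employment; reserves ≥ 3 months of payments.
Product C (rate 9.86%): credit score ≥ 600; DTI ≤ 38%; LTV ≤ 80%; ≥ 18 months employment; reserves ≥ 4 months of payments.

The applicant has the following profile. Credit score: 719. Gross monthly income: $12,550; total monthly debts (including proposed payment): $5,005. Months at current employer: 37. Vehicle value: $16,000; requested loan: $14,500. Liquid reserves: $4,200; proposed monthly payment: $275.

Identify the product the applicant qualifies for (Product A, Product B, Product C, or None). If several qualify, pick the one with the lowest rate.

Product B

DTI = 5,005/12,550 = 39.9%.
LTV = 14,500/16,000 = 90.6%.
Reserves = 4,200/275 = 15.3 months.
Product A: score 719 ≥ 660; DTI 39.9% > 38%; LTV 90.6% > 80%; employment 37 ≥ 12 mo; reserves 15.3 ≥ 3 mo → does not qualify.
Product B: score 719 ≥ 580; DTI 39.9% ≤ 45%; LTV 90.6% ≤ 97%; employment 37 ≥ 18 mo; reserves 15.3 ≥ 3 mo → qualifies.
Product C: score 719 ≥ 600; DTI 39.9% > 38%; LTV 90.6% > 80%; employment 37 ≥ 18 mo; reserves 15.3 ≥ 4 mo → does not qualify.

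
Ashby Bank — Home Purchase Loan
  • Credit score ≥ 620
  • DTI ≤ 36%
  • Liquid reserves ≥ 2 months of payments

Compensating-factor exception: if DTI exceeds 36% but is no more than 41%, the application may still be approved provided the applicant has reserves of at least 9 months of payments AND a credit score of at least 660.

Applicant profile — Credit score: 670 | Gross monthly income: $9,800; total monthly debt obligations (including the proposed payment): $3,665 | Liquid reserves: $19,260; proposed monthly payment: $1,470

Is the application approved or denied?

Credit score 670 ≥ 620 (meets base)
DTI: 3,665 ÷ 9,800 = 37.4%, over the 36% base limit.
Reserves: 19,260 ÷ 1,470 = 13.1 months (meets 2-month minimum)
37.4% falls in the override range (36%–41%), so the compensating-factor test applies.
Reserves 13.1 ≥ 9 months; credit score 670 ≥ 660.
Both override conditions satisfied; DTI exception granted.

Approved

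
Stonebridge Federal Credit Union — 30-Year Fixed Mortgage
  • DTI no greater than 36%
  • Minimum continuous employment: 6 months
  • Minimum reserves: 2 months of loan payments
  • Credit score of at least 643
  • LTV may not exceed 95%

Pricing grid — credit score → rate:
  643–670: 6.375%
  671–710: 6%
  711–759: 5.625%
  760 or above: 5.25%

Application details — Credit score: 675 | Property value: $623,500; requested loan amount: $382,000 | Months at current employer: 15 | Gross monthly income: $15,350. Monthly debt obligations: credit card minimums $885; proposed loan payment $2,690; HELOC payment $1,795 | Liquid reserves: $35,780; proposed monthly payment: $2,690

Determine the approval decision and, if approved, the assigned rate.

Approved at 6%

Credit score 675 ≥ 643 (meets minimum)
Employment 15 ≥ 6 months
Total monthly debts = (885 + 2,690 + 1,795) = 5,370. DTI = 5,370/15,350 = 35% ≤ 36%
Reserves = 35,780/2,690 = 13.3 months ≥ 2
Loan-to-value = 382,000/623,500 = 61.3% — pass (95% max)
All requirements met. Score 675 falls in the 671–710 tier → 6%.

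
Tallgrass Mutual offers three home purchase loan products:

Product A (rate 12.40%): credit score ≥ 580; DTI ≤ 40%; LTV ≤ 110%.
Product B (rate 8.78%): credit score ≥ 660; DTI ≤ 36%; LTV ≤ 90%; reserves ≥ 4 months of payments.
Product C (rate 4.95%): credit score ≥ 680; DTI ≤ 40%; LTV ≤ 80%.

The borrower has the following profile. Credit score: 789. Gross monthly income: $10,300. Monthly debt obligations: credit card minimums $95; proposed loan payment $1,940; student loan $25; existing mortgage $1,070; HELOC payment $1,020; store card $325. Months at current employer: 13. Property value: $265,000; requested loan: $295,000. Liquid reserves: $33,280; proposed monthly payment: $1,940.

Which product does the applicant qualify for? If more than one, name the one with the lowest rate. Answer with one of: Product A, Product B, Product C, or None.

None

Total debts = (95 + 1,940 + 25 + 1,070 + 1,020 + 325) = 4,475; DTI = 4,475/10,300 = 43.4%.
LTV = 295,000/265,000 = 111.3%.
Reserves = 33,280/1,940 = 17.2 months.
Product A: score 789 ≥ 580; DTI 43.4% > 40%; LTV 111.3% > 110% → does not qualify.
Product B: score 789 ≥ 660; DTI 43.4% > 36%; LTV 111.3% > 90%; reserves 17.2 ≥ 4 mo → does not qualify.
Product C: score 789 ≥ 680; DTI 43.4% > 40%; LTV 111.3% > 80% → does not qualify.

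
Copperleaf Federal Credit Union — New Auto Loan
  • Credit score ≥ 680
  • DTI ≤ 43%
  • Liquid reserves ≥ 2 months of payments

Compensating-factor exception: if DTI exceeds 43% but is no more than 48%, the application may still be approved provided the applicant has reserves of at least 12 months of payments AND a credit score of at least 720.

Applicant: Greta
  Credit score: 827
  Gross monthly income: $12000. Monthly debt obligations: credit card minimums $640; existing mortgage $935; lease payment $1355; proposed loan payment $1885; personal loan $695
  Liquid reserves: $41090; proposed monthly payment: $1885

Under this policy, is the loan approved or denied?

Approved

Credit score 827 ≥ 680 (meets base)
Total debts = (640 + 935 + 1,355 + 1,885 + 695) = 5,510. DTI = 5,510/12,000 = 45.9% > 43% — standard DTI limit exceeded.
Reserves = 41,090/1,885 = 21.8 months ≥ 2
45.9% falls in the override range (43%–48%), so the compensating-factor test applies.
Reserves 21.8 ≥ 12 months; credit score 827 ≥ 720.
Both override conditions satisfied; DTI exception granted.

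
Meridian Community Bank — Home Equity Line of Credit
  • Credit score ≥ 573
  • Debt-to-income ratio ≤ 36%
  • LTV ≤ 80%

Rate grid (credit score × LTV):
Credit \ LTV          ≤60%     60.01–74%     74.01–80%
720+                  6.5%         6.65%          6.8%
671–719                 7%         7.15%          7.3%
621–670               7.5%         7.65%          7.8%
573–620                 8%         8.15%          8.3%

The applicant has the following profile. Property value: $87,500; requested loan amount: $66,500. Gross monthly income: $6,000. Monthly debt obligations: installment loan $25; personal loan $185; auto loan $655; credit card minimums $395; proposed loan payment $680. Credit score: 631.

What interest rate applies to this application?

Credit score 631 ≥ 573; Total monthly debts = (25 + 185 + 655 + 395 + 680) = 1,940. Debt-to-income = 1,940/6,000 = 32.3% — meets 36% limit
Loan-to-value = 66,500/87,500 = 76% — pass (80% max)
Row: 631 falls in 621–670. Column: 76% falls in 74.01–80%. Rate = 7.8%.

7.8%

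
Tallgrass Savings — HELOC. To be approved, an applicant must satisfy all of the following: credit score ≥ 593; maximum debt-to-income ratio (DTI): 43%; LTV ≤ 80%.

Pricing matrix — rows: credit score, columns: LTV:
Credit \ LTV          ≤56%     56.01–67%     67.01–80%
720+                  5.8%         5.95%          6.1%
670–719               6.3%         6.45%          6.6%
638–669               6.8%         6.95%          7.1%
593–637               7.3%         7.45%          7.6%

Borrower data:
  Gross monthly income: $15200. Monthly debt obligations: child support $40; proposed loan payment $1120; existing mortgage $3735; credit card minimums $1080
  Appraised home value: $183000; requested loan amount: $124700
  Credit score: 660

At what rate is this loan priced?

Credit score 660 ≥ 593; Total monthly debts = (40 + 1,120 + 3,735 + 1,080) = 5,975. DTI = 5,975/15,200 = 39.3% ≤ 43%
Loan-to-value = 124,700/183,000 = 68.1% — pass (80% max)
Row: 660 falls in 638–669. Column: 68.1% falls in 67.01–80%. Rate = 7.1%.

7.1%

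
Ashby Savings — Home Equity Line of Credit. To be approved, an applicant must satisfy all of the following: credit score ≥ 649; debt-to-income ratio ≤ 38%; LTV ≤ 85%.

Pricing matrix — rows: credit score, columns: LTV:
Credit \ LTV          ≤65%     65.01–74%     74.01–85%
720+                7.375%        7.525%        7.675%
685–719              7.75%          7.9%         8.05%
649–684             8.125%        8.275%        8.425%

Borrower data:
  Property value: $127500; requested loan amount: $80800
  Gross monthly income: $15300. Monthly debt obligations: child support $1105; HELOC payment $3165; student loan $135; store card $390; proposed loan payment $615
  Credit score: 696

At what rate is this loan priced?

Credit score 696 ≥ 649; Total monthly debts = (1,105 + 3,165 + 135 + 390 + 615) = 5,410. DTI = 5,410/15,300 = 35.4% ≤ 38%
LTV: 80,800 ÷ 127,500 = 63.4%, within 85% cap
Row: 696 falls in 685–719. Column: 63.4% falls in ≤65%. Rate = 7.75%.

7.75%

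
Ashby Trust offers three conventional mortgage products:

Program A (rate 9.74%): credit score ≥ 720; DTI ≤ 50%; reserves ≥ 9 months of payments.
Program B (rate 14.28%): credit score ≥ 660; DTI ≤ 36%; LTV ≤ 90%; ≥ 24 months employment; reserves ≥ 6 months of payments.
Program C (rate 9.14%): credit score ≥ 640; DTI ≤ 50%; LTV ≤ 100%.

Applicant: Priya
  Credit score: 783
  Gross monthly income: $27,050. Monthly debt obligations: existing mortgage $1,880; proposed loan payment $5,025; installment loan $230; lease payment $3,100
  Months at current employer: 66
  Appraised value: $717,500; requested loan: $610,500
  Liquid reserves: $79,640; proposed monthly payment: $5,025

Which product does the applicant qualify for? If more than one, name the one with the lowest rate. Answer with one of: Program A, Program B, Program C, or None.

Total debts = (1,880 + 5,025 + 230 + 3,100) = 10,235; DTI = 10,235/27,050 = 37.8%.
LTV = 610,500/717,500 = 85.1%.
Reserves = 79,640/5,025 = 15.8 months.
Program A: score 783 ≥ 720; DTI 37.8% ≤ 50%; reserves 15.8 ≥ 9 mo → qualifies.
Program B: score 783 ≥ 660; DTI 37.8% > 36%; LTV 85.1% ≤ 90%; employment 66 ≥ 24 mo; reserves 15.8 ≥ 6 mo → does not qualify.
Program C: score 783 ≥ 640; DTI 37.8% ≤ 50%; LTV 85.1% ≤ 100% → qualifies.
Qualifying: Program A, Program C. Lowest rate is 9.14% → Program C.

Program C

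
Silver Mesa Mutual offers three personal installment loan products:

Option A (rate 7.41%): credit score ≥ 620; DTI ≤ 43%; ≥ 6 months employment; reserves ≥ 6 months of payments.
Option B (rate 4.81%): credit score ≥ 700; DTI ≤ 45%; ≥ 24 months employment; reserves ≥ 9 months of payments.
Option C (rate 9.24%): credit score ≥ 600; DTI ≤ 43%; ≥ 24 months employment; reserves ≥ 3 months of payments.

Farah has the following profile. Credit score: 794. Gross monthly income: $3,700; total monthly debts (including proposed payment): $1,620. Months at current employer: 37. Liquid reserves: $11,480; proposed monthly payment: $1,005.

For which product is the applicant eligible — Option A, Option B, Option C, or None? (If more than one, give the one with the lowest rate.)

Option B

DTI = 1,620/3,700 = 43.8%.
Reserves = 11,480/1,005 = 11.4 months.
Option A: score 794 ≥ 620; DTI 43.8% > 43%; employment 37 ≥ 6 mo; reserves 11.4 ≥ 6 mo → does not qualify.
Option B: score 794 ≥ 700; DTI 43.8% ≤ 45%; employment 37 ≥ 24 mo; reserves 11.4 ≥ 9 mo → qualifies.
Option C: score 794 ≥ 600; DTI 43.8% > 43%; employment 37 ≥ 24 mo; reserves 11.4 ≥ 3 mo → does not qualify.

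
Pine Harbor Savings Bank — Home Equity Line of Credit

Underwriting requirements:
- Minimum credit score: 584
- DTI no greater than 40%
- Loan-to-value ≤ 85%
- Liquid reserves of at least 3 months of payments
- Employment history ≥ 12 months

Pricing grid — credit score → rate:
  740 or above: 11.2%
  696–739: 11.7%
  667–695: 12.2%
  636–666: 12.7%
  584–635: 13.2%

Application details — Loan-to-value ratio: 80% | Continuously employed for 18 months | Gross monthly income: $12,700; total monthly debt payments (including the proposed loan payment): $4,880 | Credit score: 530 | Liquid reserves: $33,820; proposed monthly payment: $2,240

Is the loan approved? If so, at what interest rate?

Credit score 530 < 584 (below minimum)
Debt-to-income = 4,880/12,700 = 38.4% — meets 40% limit
LTV 80% — within 85%
Reserves: 33,820 ÷ 2,240 = 15.1 months (meets 3-month minimum)
Employment 18 ≥ 12 months
Not all requirements met → denied.

Denied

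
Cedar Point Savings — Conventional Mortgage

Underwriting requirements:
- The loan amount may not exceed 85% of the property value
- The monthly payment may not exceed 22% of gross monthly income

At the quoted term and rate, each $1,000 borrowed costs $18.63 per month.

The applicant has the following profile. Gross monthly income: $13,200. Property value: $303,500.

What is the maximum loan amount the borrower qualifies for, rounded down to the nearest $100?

Payment cap: 22% × $13,200 = $2,904/month.
At $18.63 per $1,000, that supports 2,904/18.63 × 1,000 ≈ $155,877 → $155,800.
LTV cap: 85% × $303,500 = $257,975 → $257,900.
Binding constraint: payment-to-income.

$155,800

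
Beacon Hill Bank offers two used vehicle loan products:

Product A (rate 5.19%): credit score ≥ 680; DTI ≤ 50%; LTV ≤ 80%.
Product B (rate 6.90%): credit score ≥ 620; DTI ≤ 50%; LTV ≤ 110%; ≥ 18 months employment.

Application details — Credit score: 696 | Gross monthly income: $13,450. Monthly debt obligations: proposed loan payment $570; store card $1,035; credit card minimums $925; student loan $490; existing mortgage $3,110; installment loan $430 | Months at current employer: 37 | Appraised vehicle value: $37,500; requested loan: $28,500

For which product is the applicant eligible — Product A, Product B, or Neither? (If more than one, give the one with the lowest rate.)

Product A

Total debts = (570 + 1,035 + 925 + 490 + 3,110 + 430) = 6,560; DTI = 6,560/13,450 = 48.8%.
LTV = 28,500/37,500 = 76%.
Product A: score 696 ≥ 680; DTI 48.8% ≤ 50%; LTV 76% ≤ 80% → qualifies.
Product B: score 696 ≥ 620; DTI 48.8% ≤ 50%; LTV 76% ≤ 110%; employment 37 ≥ 18 mo → qualifies.
Qualifying: Product A, Product B. Lowest rate is 5.19% → Product A.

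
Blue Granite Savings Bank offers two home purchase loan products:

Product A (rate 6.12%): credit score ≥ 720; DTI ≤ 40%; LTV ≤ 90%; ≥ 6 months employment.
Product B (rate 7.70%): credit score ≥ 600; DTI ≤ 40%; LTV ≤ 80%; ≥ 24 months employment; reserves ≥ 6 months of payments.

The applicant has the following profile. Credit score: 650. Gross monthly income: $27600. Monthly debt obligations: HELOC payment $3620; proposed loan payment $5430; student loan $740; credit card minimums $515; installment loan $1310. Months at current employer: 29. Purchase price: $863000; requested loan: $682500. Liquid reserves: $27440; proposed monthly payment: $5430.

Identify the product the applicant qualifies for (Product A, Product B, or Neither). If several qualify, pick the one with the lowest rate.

Total debts = (3,620 + 5,430 + 740 + 515 + 1,310) = 11,615; DTI = 11,615/27,600 = 42.1%.
LTV = 682,500/863,000 = 79.1%.
Reserves = 27,440/5,430 = 5.1 months.
Product A: score 650 < 720; DTI 42.1% > 40%; LTV 79.1% ≤ 90%; employment 29 ≥ 6 mo → does not qualify.
Product B: score 650 ≥ 600; DTI 42.1% > 40%; LTV 79.1% ≤ 80%; employment 29 ≥ 24 mo; reserves 5.1 < 6 mo → does not qualify.

Neither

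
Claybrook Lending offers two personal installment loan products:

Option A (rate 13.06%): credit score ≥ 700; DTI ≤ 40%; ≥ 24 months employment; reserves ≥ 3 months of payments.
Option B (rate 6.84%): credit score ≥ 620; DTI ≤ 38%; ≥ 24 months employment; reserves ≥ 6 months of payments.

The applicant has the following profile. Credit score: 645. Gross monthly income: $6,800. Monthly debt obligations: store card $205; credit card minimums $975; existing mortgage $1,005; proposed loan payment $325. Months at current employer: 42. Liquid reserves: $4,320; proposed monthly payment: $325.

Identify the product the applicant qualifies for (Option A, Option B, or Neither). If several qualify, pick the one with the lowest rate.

Total debts = (205 + 975 + 1,005 + 325) = 2,510; DTI = 2,510/6,800 = 36.9%.
Reserves = 4,320/325 = 13.3 months.
Option A: score 645 < 700; DTI 36.9% ≤ 40%; employment 42 ≥ 24 mo; reserves 13.3 ≥ 3 mo → does not qualify.
Option B: score 645 ≥ 620; DTI 36.9% ≤ 38%; employment 42 ≥ 24 mo; reserves 13.3 ≥ 6 mo → qualifies.

Option B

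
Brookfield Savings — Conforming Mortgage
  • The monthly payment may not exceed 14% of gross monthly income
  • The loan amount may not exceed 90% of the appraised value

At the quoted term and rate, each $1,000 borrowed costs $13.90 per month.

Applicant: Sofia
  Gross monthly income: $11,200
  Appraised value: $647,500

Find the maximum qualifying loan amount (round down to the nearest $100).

$112,800

Payment cap: 14% × $11,200 = $1,568/month.
At $13.90 per $1,000, that supports 1,568/13.90 × 1,000 ≈ $112,805 → $112,800.
LTV cap: 90% × $647,500 = $582,750 → $582,700.
Binding constraint: payment-to-income.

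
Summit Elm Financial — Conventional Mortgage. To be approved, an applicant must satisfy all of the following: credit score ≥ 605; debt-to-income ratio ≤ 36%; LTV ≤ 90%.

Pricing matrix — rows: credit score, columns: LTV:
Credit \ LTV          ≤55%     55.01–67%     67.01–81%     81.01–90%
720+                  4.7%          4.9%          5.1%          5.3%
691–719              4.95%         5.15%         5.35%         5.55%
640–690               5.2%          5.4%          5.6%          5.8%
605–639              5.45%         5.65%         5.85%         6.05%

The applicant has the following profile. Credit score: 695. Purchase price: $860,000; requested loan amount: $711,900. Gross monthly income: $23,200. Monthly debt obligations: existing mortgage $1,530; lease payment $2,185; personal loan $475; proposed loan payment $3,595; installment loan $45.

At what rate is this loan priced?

5.55%

Credit score 695 ≥ 605; Total monthly debts = (1,530 + 2,185 + 475 + 3,595 + 45) = 7,830. DTI: 7,830 ÷ 23,200 = 33.8%, within the 36% cap
LTV = 711,900/860,000 = 82.8% ≤ 90%
Score 695 is in the 691–719 band; LTV 82.8% is in the 81.01–90% band → 5.55%.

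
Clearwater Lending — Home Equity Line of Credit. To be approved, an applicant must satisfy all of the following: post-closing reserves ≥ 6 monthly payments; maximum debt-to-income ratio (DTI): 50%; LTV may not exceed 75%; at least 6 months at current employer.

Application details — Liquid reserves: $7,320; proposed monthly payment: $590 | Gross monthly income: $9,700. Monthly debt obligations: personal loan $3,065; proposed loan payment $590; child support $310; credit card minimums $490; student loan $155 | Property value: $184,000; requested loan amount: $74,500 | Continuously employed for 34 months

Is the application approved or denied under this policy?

Approved

Reserves = 7,320/590 = 12.4 months ≥ 6
Total monthly debts = (3,065 + 590 + 310 + 490 + 155) = 4,610. DTI = 4,610/9,700 = 47.5% ≤ 50%
Loan-to-value = 74,500/184,000 = 40.5% — pass (75% max)
Employment 34 ≥ 6 months
All criteria satisfied.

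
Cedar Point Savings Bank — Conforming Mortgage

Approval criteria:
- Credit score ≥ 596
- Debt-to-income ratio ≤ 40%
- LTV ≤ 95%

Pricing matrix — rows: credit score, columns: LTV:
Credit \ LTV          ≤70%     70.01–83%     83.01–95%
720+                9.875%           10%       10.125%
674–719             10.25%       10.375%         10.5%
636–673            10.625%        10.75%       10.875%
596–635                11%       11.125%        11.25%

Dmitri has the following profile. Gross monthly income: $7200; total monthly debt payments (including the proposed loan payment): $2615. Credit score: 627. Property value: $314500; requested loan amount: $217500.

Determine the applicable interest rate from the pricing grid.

11%

Credit score 627 ≥ 596; DTI = 2,615/7,200 = 36.3% ≤ 40%
LTV = 217,500/314,500 = 69.2% ≤ 95%
Row: 627 falls in 596–635. Column: 69.2% falls in ≤70%. Rate = 11%.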